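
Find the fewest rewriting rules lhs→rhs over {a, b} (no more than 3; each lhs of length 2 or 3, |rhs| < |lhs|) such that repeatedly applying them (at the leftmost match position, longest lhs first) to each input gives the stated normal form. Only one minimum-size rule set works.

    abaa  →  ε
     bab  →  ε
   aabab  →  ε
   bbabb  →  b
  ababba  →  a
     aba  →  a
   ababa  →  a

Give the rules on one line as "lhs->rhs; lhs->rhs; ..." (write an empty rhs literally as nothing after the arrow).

aa->; ab->; ba->a

  | abaa => aa => ε
  | bab => ab => ε
  | aabab => bab => ab => ε
  | bbabb => babb => abb => b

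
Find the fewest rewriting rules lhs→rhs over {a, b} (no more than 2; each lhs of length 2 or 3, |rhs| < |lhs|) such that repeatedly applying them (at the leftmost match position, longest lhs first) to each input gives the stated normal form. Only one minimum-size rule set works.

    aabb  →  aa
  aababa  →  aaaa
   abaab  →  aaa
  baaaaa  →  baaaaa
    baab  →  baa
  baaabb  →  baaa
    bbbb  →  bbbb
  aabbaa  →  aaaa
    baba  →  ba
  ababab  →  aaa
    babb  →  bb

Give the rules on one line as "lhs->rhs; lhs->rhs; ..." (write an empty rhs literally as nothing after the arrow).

ab->a; bab->b

  | aabb => aab => aa
  | aababa => aaaba => aaaa
  | abaab => aaab => aaa
  | baaaaa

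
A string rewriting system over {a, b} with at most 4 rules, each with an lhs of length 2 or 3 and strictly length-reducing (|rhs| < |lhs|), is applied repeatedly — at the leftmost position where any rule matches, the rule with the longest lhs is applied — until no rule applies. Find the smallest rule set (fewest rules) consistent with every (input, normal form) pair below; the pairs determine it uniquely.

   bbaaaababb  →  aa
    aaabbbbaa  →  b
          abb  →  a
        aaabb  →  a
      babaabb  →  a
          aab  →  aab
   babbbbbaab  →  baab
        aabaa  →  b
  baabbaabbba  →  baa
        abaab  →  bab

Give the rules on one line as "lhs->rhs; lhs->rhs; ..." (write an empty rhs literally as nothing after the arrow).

aaa->a; aba->b; bb->; bbb->a

  | bbaaaababb => aaaababb => aababb => abbb => aa
  | aaabbbbaa => abbbbaa => aabaa => aba => b
  | abb => a
  | aaabb => abb => a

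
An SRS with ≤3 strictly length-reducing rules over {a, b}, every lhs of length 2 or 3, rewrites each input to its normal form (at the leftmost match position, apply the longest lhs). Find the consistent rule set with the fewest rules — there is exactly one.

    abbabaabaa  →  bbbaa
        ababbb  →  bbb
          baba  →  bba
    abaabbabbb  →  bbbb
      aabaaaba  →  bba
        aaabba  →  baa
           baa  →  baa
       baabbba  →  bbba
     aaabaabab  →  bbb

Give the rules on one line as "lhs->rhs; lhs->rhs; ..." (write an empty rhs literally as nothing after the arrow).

  | abbabaabaa => baabaabaa => babaabaa => bbaabaa => bbabaa => bbbaa
  | ababbb => babbb => bbab => bbb
  | baba => bba
  | abaabbabbb => baabbabbb => babaabbb => bbaabbb => bbabab => bbbab => bbbb

ab->b; abb->ba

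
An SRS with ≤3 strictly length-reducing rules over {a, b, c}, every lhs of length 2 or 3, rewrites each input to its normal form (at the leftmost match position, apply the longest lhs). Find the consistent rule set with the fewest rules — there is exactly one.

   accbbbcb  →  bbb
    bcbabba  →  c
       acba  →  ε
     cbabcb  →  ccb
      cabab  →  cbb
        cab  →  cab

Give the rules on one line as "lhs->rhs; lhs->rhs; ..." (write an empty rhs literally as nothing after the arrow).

  | accbbbcb => bcbbbcb => bbbcb => bbb
  | bcbabba => babba => cbba => cbc => c
  | acba => bba => bc => ε
  | cbabcb => ccbcb => ccb

ac->b; ba->c; bc->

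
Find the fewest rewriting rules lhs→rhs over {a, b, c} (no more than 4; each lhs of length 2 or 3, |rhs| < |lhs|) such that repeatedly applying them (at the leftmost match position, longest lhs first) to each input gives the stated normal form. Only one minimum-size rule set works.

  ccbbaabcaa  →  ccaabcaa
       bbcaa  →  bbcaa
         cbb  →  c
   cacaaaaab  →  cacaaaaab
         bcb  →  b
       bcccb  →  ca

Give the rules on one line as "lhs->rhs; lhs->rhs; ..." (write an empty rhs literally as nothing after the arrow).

bcc->ca; cb->; cbb->c

  | ccbbaabcaa => ccaabcaa
  | bbcaa
  | cbb => c
  | cacaaaaab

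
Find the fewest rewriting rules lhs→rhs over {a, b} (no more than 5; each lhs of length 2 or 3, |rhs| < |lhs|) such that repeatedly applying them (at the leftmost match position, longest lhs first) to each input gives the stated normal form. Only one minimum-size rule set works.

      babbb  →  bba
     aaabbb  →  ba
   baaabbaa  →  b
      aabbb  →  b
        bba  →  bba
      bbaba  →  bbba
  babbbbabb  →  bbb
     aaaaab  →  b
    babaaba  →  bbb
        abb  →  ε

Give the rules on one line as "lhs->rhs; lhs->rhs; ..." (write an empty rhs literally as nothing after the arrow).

aa->; aab->ba; ab->b; abb->aa

  | babbb => baab => bba
  | aaabbb => abbb => aab => ba
  | baaabbaa => babbaa => baaaa => baa => b
  | aabbb => babb => baa => b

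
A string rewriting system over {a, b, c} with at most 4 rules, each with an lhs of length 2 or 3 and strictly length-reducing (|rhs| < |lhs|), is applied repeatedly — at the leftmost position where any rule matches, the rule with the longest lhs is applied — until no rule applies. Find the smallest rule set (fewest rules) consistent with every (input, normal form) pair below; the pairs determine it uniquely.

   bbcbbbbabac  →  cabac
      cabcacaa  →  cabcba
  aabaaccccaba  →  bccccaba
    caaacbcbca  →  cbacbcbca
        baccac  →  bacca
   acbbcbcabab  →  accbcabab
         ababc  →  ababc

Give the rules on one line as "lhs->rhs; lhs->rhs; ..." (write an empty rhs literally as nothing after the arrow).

aa->b; bb->; cac->ca

  | bbcbbbbabac => cbbbbabac => cbbabac => cabac
  | cabcacaa => cabcaaa => cabcba
  | aabaaccccaba => bbaaccccaba => aaccccaba => bccccaba
  | caaacbcbca => cbacbcbca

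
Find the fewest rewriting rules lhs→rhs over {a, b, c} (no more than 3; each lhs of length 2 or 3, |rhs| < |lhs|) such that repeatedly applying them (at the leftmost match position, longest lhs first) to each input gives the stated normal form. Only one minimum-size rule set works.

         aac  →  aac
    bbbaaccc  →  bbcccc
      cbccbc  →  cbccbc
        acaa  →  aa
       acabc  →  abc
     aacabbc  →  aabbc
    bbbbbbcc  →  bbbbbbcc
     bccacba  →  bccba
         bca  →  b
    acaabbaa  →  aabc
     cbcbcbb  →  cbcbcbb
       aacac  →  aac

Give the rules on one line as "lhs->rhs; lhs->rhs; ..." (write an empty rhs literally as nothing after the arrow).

baa->c; ca->

  | aac
  | bbbaaccc => bbcccc
  | cbccbc
  | acaa => aa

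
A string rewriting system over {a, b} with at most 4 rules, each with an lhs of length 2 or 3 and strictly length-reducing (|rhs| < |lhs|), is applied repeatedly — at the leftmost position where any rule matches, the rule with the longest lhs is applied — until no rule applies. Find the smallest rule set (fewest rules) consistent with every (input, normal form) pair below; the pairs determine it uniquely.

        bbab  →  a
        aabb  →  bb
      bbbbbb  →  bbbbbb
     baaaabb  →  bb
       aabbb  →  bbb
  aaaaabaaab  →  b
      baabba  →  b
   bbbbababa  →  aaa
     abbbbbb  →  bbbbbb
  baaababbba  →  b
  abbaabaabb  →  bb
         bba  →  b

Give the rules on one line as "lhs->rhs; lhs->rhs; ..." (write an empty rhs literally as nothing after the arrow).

  | bbab => baa => a
  | aabb => abb => bb
  | bbbbbb
  | baaaabb => aaabb => aabb => abb => bb

ab->b; ba->; bab->aa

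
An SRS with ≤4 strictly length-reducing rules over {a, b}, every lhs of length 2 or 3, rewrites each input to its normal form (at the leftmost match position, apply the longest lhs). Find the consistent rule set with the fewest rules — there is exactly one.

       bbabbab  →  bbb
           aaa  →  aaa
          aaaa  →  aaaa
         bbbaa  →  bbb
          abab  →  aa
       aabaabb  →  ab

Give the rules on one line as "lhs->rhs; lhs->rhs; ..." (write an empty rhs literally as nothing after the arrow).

abb->; ba->a; baa->b; bab->ba

  | bbabbab => bbabab => bbaab => bbb
  | aaa
  | aaaa
  | bbbaa => bbb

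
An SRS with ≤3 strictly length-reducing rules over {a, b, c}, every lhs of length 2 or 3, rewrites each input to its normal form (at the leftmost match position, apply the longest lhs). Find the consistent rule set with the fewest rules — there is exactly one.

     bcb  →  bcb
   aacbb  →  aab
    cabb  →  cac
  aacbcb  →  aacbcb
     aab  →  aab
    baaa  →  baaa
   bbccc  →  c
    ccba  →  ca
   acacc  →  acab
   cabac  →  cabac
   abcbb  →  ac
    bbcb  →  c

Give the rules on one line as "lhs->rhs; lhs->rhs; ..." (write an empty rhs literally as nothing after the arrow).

bb->c; cc->b

  | bcb
  | aacbb => aacc => aab
  | cabb => cac
  | aacbcb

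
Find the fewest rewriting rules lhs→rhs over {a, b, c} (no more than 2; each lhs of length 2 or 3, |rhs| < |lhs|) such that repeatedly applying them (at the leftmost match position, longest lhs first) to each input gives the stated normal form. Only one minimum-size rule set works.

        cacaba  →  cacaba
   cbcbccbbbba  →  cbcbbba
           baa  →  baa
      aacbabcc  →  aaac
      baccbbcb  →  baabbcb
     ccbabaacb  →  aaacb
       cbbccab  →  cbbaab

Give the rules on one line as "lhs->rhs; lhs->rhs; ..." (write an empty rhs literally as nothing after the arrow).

  | cacaba
  | cbcbccbbbba => cbcbabbbba => cbcbbba
  | baa
  | aacbabcc => aaccc => aaac

bab->; cc->a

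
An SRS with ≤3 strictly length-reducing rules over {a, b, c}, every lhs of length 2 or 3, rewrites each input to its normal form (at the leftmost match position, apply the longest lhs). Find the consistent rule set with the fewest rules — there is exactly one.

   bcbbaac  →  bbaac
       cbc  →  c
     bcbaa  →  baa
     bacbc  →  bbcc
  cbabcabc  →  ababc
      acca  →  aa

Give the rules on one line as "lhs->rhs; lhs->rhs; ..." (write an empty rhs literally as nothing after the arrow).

acb->bc; ca->a; cb->

  | bcbbaac => bbaac
  | cbc => c
  | bcbaa => baa
  | bacbc => bbcc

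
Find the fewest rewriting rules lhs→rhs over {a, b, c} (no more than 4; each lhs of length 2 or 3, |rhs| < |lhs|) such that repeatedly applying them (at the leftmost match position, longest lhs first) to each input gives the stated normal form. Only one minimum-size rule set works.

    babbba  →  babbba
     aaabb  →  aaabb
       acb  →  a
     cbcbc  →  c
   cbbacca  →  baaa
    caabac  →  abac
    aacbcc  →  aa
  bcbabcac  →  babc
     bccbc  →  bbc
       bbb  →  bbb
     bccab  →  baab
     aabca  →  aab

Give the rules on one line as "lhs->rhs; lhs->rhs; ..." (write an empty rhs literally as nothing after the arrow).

ca->; cb->; cc->; cca->aa

  | babbba
  | aaabb
  | acb => a
  | cbcbc => cbc => c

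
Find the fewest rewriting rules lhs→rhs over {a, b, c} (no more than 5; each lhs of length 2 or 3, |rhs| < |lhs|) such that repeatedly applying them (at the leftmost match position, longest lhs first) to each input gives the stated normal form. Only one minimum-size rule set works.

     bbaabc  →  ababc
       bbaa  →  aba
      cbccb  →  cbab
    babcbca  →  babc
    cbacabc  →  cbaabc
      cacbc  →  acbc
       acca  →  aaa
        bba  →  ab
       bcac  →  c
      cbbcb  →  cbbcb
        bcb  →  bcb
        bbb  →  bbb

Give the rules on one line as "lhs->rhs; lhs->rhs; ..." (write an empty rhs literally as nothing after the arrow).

bba->ab; bca->; ca->a; cc->a

  | bbaabc => ababc
  | bbaa => aba
  | cbccb => cbab
  | babcbca => babc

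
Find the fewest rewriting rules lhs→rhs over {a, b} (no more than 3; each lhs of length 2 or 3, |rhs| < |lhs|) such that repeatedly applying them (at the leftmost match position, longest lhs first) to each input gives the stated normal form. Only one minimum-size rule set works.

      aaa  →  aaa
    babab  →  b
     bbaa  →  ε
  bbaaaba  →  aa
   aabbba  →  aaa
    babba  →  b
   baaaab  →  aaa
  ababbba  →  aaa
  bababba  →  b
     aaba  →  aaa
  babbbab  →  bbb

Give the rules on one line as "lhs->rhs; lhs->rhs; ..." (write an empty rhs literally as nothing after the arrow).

ab->a; ba->

  | aaa
  | babab => bab => b
  | bbaa => ba => ε
  | bbaaaba => baaba => aba => aa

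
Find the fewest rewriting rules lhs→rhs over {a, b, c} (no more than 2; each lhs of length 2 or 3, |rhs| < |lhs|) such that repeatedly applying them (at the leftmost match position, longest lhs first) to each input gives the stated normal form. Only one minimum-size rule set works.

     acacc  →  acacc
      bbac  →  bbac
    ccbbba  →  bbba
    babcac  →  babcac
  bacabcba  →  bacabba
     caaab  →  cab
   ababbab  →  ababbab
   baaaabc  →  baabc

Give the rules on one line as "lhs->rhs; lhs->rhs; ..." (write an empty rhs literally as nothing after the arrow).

aaa->a; cb->b

  | acacc
  | bbac
  | ccbbba => cbbba => bbba
  | babcac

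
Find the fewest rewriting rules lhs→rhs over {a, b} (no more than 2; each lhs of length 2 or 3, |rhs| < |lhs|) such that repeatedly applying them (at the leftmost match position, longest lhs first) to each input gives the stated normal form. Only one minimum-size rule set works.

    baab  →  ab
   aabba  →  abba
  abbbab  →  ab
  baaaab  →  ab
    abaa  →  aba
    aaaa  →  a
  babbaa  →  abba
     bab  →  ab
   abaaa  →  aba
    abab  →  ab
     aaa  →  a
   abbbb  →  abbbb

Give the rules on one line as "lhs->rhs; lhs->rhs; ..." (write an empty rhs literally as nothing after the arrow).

aa->a; bab->ab

  | baab => bab => ab
  | aabba => abba
  | abbbab => abbab => abab => aab => ab
  | baaaab => baaab => baab => bab => ab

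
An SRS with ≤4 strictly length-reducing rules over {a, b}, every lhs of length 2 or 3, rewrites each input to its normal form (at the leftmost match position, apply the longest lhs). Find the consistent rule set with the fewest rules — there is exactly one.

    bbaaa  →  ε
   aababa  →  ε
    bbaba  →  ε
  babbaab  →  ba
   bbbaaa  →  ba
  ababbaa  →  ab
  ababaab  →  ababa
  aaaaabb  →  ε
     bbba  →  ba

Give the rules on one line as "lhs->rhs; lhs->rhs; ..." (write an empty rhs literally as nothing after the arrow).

  | bbaaa => aaaa => aa => ε
  | aababa => aaba => aa => ε
  | bbaba => aaba => aa => ε
  | babbaab => baaaab => baab => ba

aa->; aab->a; bb->a; bbb->b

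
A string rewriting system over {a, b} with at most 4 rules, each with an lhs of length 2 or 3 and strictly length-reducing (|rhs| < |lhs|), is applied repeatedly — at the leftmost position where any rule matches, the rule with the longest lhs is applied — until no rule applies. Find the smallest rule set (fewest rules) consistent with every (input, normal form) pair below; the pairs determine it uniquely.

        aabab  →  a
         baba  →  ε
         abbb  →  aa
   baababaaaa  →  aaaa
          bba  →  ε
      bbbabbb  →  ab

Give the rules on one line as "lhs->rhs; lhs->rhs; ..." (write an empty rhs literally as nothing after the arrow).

  | aabab => aab => a
  | baba => ba => ε
  | abbb => aa
  | baababaaaa => ababaaaa => abaaaa => aaaa

aab->a; ba->; bb->b; bbb->a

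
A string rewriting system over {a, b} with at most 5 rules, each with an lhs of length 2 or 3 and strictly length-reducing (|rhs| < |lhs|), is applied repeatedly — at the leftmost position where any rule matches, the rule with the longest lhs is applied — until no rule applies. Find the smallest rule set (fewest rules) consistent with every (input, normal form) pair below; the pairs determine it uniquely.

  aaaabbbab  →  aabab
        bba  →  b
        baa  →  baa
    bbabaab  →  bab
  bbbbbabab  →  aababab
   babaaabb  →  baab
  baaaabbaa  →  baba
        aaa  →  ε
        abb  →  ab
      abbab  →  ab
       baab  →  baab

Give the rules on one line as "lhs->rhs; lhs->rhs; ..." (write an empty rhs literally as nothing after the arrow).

aaa->; bb->b; bba->b; bbb->ab

  | aaaabbbab => abbbab => aabab
  | bba => b
  | baa
  | bbabaab => bbaab => bab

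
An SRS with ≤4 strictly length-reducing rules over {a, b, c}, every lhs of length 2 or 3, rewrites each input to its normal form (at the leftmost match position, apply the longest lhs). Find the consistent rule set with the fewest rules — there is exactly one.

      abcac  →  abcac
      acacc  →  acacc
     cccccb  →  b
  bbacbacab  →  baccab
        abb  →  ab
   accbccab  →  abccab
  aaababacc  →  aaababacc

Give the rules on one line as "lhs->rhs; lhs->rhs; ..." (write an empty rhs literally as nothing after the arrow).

  | abcac
  | acacc
  | cccccb => ccccb => cccb => ccb => cb => b
  | bbacbacab => bacbacab => baccab

bb->b; cb->b; cba->c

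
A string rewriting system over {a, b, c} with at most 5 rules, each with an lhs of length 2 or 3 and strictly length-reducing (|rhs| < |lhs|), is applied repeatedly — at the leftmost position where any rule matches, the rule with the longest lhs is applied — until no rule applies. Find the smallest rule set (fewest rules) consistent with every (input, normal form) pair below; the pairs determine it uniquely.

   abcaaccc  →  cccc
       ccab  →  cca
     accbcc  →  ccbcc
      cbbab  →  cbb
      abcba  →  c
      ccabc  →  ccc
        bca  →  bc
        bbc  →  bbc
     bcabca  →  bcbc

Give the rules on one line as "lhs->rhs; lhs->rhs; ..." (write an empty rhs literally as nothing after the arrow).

  | abcaaccc => acaaccc => caaccc => caccc => cccc
  | ccab => cca
  | accbcc => ccbcc
  | cbbab => cbb

ab->a; ac->c; ba->; bca->bc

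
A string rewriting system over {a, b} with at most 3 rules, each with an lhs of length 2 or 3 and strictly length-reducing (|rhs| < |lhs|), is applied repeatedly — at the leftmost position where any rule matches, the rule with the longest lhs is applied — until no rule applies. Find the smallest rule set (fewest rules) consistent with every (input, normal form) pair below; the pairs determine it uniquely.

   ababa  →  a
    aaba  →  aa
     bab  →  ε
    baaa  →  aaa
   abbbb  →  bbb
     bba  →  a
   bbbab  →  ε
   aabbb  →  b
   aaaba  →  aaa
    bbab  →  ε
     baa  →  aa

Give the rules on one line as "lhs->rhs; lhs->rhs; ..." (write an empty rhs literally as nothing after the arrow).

ab->; ba->a

  | ababa => aba => a
  | aaba => aa
  | bab => ab => ε
  | baaa => aaa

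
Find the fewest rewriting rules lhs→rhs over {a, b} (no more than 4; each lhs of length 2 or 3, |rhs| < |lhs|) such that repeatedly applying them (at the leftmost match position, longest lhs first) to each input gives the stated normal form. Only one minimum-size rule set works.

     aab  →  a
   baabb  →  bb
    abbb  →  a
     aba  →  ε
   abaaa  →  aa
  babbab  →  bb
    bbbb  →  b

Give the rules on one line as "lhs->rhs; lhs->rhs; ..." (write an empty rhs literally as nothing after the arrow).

  | aab => a
  | baabb => abb => bb
  | abbb => bbb => a
  | aba => ba => ε

aab->a; ab->b; ba->; bbb->a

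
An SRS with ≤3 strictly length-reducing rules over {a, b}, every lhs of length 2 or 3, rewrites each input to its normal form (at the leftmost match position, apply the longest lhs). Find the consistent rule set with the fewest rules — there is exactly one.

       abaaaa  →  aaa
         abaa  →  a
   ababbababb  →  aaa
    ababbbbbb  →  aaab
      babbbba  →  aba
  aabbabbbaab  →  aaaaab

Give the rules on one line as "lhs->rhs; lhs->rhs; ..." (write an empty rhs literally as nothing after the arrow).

  | abaaaa => aaa
  | abaa => a
  | ababbababb => abababb => aabb => aaa
  | ababbbbbb => abbbbb => aabbb => aaab

baa->; bab->; bb->a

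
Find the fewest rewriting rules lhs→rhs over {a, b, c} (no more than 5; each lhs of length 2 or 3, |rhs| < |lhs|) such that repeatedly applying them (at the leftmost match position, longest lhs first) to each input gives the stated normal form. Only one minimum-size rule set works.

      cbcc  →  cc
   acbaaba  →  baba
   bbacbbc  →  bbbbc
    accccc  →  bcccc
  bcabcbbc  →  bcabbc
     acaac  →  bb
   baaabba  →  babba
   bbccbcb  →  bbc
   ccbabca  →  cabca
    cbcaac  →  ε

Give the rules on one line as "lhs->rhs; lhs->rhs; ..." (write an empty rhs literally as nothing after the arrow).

  | cbcc => cc
  | acbaaba => baaba => baba
  | bbacbbc => bbbbc
  | accccc => bcccc

aa->a; ac->b; acb->b; cb->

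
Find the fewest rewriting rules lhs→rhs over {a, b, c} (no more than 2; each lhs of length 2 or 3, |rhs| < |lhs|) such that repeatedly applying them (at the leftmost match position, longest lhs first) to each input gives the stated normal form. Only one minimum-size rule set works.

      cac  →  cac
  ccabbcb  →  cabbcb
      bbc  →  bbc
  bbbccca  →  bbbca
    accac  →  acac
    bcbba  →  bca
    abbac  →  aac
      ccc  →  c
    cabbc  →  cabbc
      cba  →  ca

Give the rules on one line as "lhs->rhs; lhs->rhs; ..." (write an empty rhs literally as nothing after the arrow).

ba->a; cc->c

  | cac
  | ccabbcb => cabbcb
  | bbc
  | bbbccca => bbbcca => bbbca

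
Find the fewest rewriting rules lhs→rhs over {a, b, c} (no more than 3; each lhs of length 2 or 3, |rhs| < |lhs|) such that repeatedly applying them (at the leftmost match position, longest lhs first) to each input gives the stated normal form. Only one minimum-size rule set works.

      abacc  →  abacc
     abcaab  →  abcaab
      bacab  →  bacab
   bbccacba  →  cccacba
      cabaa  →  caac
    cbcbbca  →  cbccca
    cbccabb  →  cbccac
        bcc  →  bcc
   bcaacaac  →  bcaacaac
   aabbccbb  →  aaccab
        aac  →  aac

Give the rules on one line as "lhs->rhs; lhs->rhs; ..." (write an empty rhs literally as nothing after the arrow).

baa->ac; bb->c; ccb->ca

  | abacc
  | abcaab
  | bacab
  | bbccacba => cccacba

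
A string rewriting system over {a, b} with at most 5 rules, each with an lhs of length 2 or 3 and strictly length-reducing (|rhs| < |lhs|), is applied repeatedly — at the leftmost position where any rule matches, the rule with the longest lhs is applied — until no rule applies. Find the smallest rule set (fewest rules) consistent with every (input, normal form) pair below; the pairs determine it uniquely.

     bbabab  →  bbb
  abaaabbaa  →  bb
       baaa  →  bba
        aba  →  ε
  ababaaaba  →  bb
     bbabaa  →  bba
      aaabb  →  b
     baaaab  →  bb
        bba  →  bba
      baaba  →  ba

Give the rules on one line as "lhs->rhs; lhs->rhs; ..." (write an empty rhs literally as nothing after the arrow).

  | bbabab => bbb
  | abaaabbaa => aabbaa => baa => bb
  | baaa => bba
  | aba => ε

aa->b; aab->; aba->; abb->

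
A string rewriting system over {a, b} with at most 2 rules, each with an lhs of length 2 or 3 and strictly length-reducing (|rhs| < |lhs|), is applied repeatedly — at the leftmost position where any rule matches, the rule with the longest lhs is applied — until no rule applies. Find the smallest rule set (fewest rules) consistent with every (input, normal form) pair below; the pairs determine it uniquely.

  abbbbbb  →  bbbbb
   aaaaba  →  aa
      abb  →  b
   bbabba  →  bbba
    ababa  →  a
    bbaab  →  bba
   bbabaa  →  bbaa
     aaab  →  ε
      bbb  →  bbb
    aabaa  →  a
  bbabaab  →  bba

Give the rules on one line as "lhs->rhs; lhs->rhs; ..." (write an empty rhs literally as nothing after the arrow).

aaa->a; ab->

  | abbbbbb => bbbbb
  | aaaaba => aaba => aa
  | abb => b
  | bbabba => bbba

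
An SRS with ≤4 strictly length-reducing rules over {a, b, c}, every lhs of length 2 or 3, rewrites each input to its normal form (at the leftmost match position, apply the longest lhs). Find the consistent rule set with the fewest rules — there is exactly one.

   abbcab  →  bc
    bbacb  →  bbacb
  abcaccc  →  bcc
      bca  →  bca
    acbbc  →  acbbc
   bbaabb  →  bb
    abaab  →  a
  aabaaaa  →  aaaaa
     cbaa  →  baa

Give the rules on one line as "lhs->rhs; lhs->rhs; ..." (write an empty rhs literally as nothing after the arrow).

  | abbcab => bcab => bc
  | bbacb
  | abcaccc => caccc => bcc
  | bca

ab->; cac->b; cba->ba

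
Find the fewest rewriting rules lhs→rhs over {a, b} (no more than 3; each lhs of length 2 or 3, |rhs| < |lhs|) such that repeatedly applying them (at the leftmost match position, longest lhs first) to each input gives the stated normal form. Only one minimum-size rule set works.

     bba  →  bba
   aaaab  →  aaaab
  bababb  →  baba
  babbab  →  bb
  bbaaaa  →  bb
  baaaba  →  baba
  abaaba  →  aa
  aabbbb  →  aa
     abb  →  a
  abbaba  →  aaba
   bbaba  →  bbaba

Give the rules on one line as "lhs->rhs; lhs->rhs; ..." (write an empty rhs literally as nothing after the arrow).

abb->a; baa->b

  | bba
  | aaaab
  | bababb => baba
  | babbab => baab => bb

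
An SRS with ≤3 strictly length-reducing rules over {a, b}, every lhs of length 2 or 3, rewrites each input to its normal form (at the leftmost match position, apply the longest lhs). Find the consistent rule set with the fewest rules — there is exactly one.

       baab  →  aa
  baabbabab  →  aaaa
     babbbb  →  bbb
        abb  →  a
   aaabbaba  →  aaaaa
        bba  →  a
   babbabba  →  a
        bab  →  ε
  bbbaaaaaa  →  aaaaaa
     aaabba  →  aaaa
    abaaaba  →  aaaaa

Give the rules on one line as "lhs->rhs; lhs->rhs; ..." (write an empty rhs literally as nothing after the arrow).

ab->a; ba->a; bab->

  | baab => aab => aa
  | baabbabab => aabbabab => aababab => aaabab => aaaab => aaaa
  | babbbb => bbb
  | abb => ab => a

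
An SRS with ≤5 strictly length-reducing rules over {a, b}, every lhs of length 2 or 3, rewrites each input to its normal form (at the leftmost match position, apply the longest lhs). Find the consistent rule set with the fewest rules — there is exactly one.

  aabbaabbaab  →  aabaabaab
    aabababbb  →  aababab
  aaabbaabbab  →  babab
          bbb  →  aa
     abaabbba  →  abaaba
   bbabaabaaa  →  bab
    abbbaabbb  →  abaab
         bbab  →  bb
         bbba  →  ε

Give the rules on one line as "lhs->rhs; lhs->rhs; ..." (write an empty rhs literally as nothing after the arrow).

  | aabbaabbaab => aabaabbaab => aabaabaab
  | aabababbb => aabababb => aababab
  | aaabbaabbab => bbaabbab => babbab => babab
  | bbb => aa

aaa->; abb->ab; bba->b; bbb->aa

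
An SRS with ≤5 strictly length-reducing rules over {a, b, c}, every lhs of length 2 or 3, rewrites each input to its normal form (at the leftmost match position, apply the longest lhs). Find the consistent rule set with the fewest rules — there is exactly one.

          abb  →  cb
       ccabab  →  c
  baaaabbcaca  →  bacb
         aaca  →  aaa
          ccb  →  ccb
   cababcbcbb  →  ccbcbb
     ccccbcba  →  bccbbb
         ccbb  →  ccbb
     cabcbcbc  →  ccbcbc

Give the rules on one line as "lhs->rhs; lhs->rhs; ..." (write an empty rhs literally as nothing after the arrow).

  | abb => cb
  | ccabab => cabab => abab => cab => ab => c
  | baaaabbcaca => baaacbcaca => baaacbaca => baaabbca => baacbca => baacba => baabb => bacb
  | aaca => aaa

ab->c; ca->a; cba->bb; ccc->bc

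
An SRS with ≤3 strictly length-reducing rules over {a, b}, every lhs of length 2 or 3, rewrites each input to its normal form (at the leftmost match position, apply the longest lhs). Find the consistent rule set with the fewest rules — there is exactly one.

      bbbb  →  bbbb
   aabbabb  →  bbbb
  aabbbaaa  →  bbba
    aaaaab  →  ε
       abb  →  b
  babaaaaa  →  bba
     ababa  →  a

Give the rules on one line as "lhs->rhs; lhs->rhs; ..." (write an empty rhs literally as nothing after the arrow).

  | bbbb
  | aabbabb => bbabb => bbbb
  | aabbbaaa => bbbaaa => bbba
  | aaaaab => aaab => ab => ε

aa->; ab->; bab->bb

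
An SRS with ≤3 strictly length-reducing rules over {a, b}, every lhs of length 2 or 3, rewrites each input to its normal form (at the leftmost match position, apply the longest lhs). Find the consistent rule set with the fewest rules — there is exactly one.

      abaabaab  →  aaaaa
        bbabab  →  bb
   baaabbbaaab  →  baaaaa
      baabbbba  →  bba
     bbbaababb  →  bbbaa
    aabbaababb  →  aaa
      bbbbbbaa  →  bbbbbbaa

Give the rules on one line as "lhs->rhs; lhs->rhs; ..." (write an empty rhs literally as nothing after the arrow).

ab->a; abb->; bab->b

  | abaabaab => aaabaab => aaaaab => aaaaa
  | bbabab => bbab => bb
  | baaabbbaaab => baabaaab => baaaaab => baaaaa
  | baabbbba => babba => bba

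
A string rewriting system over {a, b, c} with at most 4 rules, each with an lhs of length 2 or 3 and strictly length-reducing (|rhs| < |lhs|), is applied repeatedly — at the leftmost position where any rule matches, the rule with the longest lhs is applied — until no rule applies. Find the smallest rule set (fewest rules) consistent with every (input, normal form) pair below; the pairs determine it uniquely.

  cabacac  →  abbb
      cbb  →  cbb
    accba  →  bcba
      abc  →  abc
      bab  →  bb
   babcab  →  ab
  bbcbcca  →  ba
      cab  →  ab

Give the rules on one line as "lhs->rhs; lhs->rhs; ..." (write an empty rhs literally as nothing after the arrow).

ac->b; bab->bb; bbc->; ca->a

  | cabacac => abacac => abbac => abbb
  | cbb
  | accba => bcba
  | abc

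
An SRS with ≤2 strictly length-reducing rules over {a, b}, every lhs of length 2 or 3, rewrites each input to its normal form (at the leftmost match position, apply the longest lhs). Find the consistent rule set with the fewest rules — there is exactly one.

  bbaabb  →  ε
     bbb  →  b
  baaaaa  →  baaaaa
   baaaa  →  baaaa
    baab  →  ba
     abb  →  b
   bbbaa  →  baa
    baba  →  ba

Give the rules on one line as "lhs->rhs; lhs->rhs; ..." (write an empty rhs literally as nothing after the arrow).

ab->; bb->

  | bbaabb => aabb => ab => ε
  | bbb => b
  | baaaaa
  | baaaa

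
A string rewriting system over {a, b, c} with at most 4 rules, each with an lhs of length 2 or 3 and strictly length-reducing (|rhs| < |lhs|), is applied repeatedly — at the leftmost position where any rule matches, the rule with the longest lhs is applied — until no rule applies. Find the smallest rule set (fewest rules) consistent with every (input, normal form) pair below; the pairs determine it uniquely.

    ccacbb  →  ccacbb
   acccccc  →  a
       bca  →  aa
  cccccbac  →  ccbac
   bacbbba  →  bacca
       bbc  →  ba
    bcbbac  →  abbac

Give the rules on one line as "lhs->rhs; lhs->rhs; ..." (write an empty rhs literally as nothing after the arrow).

  | ccacbb
  | acccccc => accc => a
  | bca => aa
  | cccccbac => ccbac

bbb->c; bc->a; ccc->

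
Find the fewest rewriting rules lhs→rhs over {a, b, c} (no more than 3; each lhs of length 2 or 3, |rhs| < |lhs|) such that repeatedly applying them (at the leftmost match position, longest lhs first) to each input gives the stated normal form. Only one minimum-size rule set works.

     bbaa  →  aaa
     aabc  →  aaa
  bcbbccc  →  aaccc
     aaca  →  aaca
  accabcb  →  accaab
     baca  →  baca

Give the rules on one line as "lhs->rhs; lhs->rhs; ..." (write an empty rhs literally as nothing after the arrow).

bb->a; bc->a

  | bbaa => aaa
  | aabc => aaa
  | bcbbccc => abbccc => aaccc
  | aaca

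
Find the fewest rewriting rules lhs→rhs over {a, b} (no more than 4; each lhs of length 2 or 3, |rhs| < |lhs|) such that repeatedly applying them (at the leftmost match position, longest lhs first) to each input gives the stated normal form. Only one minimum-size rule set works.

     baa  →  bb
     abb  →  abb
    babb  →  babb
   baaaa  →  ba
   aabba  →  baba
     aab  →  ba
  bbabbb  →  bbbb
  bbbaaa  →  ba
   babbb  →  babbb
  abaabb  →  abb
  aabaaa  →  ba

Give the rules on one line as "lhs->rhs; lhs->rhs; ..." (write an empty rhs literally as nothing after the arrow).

  | baa => bb
  | abb
  | babb
  | baaaa => bbaa => ba

aa->b; aab->ba; bba->b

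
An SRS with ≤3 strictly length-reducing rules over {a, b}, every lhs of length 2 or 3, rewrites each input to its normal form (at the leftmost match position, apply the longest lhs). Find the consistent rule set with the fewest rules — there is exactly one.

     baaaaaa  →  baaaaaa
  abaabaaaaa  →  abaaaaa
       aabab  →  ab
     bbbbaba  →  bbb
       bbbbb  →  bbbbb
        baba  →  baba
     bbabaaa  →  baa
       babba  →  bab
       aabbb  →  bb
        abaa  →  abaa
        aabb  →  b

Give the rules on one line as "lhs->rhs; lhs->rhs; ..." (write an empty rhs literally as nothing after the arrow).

aab->; bba->b

  | baaaaaa
  | abaabaaaaa => abaaaaa
  | aabab => ab
  | bbbbaba => bbbba => bbb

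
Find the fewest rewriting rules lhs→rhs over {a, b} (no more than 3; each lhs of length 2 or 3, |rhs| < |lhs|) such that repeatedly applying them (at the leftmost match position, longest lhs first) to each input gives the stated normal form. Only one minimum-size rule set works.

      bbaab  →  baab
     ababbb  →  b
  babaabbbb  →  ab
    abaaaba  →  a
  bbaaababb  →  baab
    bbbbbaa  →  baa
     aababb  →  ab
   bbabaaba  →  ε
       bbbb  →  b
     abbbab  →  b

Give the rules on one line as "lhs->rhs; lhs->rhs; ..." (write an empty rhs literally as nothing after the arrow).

  | bbaab => baab
  | ababbb => bbb => bb => b
  | babaabbbb => abaabbbb => abbbb => abbb => abb => ab
  | abaaaba => aaba => a

aba->; bab->ab; bb->b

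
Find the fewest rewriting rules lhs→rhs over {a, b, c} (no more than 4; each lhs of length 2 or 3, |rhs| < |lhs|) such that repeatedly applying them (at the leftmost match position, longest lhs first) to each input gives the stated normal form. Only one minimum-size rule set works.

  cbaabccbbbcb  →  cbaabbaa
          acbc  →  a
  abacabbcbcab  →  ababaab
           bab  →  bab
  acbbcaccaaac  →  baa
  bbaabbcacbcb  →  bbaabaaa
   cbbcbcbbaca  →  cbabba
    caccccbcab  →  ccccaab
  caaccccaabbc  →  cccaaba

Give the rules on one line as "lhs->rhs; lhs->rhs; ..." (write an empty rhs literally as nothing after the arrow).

ac->; bc->a; bcb->aa

  | cbaabccbbbcb => cbaaacbbbcb => cbaabbbcb => cbaabbaa
  | acbc => bc => a
  | abacabbcbcab => ababbcbcab => ababaacab => ababaab
  | bab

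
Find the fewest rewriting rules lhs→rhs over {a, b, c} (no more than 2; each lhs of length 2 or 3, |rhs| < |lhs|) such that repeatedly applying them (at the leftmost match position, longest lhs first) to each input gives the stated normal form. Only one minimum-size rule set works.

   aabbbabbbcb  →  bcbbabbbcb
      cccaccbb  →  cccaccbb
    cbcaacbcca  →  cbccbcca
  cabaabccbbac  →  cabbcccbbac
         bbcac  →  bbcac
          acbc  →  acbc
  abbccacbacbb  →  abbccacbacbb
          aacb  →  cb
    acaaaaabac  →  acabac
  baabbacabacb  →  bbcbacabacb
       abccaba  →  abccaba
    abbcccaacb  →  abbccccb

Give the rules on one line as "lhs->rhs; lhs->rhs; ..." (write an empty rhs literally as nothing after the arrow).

aa->; aab->bc

  | aabbbabbbcb => bcbbabbbcb
  | cccaccbb
  | cbcaacbcca => cbccbcca
  | cabaabccbbac => cabbcccbbac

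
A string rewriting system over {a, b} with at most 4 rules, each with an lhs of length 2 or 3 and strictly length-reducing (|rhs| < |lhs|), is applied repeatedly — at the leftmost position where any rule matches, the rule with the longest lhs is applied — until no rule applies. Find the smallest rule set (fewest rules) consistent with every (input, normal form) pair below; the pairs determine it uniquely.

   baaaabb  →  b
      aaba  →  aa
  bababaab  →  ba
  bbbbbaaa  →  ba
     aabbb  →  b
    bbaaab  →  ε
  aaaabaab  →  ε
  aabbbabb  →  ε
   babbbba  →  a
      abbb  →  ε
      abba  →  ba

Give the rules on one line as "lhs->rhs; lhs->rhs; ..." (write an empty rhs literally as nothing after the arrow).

aaa->a; ab->; bb->

  | baaaabb => baabb => bab => b
  | aaba => aa
  | bababaab => babaab => baab => ba
  | bbbbbaaa => bbbaaa => baaa => ba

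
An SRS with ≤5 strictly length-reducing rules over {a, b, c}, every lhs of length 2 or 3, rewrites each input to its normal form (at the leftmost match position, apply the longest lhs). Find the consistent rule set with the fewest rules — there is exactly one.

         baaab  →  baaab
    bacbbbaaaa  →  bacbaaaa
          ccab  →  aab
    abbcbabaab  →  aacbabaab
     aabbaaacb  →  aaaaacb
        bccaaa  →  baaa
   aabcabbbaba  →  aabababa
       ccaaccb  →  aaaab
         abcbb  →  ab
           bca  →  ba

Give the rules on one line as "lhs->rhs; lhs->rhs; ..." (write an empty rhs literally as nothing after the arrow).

bb->; bbc->ac; bc->b; cc->a

  | baaab
  | bacbbbaaaa => bacbaaaa
  | ccab => aab
  | abbcbabaab => aacbabaab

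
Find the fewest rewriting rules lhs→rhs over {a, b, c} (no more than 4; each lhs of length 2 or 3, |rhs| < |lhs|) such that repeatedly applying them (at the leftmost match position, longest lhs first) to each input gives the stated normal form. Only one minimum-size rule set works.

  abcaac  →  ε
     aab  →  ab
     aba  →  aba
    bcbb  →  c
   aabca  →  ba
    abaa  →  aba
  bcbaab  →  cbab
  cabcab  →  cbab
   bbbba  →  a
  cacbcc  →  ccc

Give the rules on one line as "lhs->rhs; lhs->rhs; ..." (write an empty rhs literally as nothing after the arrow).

  | abcaac => acaac => baac => bac => bb => ε
  | aab => ab
  | aba
  | bcbb => cbb => c

aa->a; ac->b; bb->; bc->c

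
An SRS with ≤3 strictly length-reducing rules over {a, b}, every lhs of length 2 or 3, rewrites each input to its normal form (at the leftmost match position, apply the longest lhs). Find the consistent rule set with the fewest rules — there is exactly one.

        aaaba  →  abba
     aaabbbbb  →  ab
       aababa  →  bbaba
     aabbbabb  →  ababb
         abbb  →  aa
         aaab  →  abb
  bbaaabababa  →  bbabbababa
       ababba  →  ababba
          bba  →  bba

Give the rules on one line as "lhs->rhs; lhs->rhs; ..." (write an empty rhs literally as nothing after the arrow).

aab->bb; bbb->a

  | aaaba => abba
  | aaabbbbb => abbbbbb => aabbb => bbbb => ab
  | aababa => bbaba
  | aabbbabb => bbbbabb => ababb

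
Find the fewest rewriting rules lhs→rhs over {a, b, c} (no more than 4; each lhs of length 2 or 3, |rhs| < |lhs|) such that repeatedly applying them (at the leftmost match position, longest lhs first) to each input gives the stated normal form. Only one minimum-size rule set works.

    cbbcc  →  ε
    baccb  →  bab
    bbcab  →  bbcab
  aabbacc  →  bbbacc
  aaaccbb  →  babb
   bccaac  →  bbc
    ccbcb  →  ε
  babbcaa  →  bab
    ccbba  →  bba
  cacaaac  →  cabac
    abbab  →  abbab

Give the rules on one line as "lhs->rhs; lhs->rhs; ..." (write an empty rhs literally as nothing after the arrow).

  | cbbcc => bbcc => bcb => ε
  | baccb => bacb => bab
  | bbcab
  | aabbacc => bbbacc

aa->b; bcb->; bcc->cb; cb->b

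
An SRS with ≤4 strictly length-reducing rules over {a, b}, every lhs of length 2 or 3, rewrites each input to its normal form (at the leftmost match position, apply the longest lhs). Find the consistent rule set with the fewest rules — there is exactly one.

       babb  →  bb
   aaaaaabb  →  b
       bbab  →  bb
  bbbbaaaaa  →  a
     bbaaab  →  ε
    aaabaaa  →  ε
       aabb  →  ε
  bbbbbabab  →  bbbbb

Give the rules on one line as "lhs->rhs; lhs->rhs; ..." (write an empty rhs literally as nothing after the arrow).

  | babb => bb
  | aaaaaabb => bbaaabb => baabb => abb => b
  | bbab => bb
  | bbbbaaaaa => bbbaaaa => bbaaa => baa => a

aaa->bb; ab->; ba->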